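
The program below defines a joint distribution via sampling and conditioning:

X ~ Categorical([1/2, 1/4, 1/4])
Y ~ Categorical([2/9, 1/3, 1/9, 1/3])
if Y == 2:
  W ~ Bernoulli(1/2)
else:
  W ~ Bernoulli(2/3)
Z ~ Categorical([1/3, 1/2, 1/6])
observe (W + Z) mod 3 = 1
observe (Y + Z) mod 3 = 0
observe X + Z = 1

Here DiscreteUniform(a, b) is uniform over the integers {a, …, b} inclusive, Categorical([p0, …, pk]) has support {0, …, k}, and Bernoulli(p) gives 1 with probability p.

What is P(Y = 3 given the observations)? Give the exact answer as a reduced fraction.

Enumerate traces; 3 have nonzero weight after conditioning:
  (X=0, Y=2, W=0, Z=1) weight 1/72
  (X=1, Y=0, W=1, Z=0) weight 1/81
  (X=1, Y=3, W=1, Z=0) weight 1/54
Group by Y:
  weight(Y=0) = 1/81
  weight(Y=2) = 1/72
  weight(Y=3) = 1/54
Total weight = 1/81 + 1/72 + 1/54 = 29/648
P(Y=0 | obs) = 1/81 / 29/648 = 8/29
P(Y=2 | obs) = 1/72 / 29/648 = 9/29
P(Y=3 | obs) = 1/54 / 29/648 = 12/29

P(Y = 3 | obs) = 12/29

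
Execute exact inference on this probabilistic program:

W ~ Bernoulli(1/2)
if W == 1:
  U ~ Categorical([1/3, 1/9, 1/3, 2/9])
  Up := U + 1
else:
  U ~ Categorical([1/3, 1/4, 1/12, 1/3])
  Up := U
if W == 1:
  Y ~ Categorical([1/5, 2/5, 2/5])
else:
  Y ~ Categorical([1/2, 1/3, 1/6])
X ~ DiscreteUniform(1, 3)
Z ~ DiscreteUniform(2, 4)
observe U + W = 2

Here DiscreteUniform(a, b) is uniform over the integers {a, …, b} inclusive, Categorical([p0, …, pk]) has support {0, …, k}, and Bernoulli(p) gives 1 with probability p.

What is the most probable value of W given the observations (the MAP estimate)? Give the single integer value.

Enumerate traces; 54 have nonzero weight after conditioning:
  (W=0, U=2, Y=0, X=1, Z=2) weight 1/432
  (W=0, U=2, Y=0, X=1, Z=3) weight 1/432
  (W=0, U=2, Y=0, X=1, Z=4) weight 1/432
  (W=0, U=2, Y=0, X=2, Z=2) weight 1/432
  (W=0, U=2, Y=0, X=2, Z=3) weight 1/432
  (W=0, U=2, Y=0, X=2, Z=4) weight 1/432
  (W=0, U=2, Y=0, X=3, Z=2) weight 1/432
  (W=0, U=2, Y=0, X=3, Z=3) weight 1/432
  (W=1, U=1, Y=0, X=1, Z=2) weight 1/810
  … 45 more
Group by W:
  weight(W=0) = 1/24
  weight(W=1) = 1/18
Total weight = 1/24 + 1/18 = 7/72
P(W=0 | obs) = 1/24 / 7/72 = 3/7
P(W=1 | obs) = 1/18 / 7/72 = 4/7
argmax = 1

argmax_v P(W = v | obs) = 1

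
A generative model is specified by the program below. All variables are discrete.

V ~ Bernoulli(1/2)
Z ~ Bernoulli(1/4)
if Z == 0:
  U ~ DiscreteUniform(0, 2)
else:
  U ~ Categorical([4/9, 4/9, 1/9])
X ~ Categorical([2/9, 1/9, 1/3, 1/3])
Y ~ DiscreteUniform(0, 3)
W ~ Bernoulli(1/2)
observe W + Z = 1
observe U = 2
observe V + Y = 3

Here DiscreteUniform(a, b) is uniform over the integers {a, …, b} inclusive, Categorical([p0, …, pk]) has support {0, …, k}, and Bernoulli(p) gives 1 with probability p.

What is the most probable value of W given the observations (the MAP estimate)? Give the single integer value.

argmax_v P(W = v | obs) = 1

Enumerate traces; 16 have nonzero weight after conditioning:
  (V=0, Z=0, U=2, X=0, Y=3, W=1) weight 1/288
  (V=0, Z=0, U=2, X=1, Y=3, W=1) weight 1/576
  (V=0, Z=0, U=2, X=2, Y=3, W=1) weight 1/192
  (V=0, Z=0, U=2, X=3, Y=3, W=1) weight 1/192
  (V=0, Z=1, U=2, X=0, Y=3, W=0) weight 1/2592
  (V=0, Z=1, U=2, X=1, Y=3, W=0) weight 1/5184
  (V=0, Z=1, U=2, X=2, Y=3, W=0) weight 1/1728
  (V=0, Z=1, U=2, X=3, Y=3, W=0) weight 1/1728
  … 8 more
Group by W:
  weight(W=0) = 1/288
  weight(W=1) = 1/32
Total weight = 1/288 + 1/32 = 5/144
P(W=0 | obs) = 1/288 / 5/144 = 1/10
P(W=1 | obs) = 1/32 / 5/144 = 9/10
argmax = 1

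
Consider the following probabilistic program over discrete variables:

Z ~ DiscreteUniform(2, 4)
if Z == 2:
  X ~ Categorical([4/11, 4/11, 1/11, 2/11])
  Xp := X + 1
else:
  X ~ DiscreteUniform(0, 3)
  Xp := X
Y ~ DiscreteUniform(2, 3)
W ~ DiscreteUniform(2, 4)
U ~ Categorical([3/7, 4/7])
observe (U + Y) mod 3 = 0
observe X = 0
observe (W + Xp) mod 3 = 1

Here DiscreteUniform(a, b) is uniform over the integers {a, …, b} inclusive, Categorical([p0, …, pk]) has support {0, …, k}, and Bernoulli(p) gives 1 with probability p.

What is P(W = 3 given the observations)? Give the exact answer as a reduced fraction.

P(W = 3 | obs) = 8/19

Enumerate traces; 6 have nonzero weight after conditioning:
  (Z=2, X=0, Y=2, W=3, U=1) weight 8/693
  (Z=2, X=0, Y=3, W=3, U=0) weight 2/231
  (Z=3, X=0, Y=2, W=4, U=1) weight 1/126
  (Z=3, X=0, Y=3, W=4, U=0) weight 1/168
  (Z=4, X=0, Y=2, W=4, U=1) weight 1/126
  (Z=4, X=0, Y=3, W=4, U=0) weight 1/168
Group by W:
  weight(W=3) = 2/99
  weight(W=4) = 1/36
Total weight = 2/99 + 1/36 = 19/396
P(W=3 | obs) = 2/99 / 19/396 = 8/19
P(W=4 | obs) = 1/36 / 19/396 = 11/19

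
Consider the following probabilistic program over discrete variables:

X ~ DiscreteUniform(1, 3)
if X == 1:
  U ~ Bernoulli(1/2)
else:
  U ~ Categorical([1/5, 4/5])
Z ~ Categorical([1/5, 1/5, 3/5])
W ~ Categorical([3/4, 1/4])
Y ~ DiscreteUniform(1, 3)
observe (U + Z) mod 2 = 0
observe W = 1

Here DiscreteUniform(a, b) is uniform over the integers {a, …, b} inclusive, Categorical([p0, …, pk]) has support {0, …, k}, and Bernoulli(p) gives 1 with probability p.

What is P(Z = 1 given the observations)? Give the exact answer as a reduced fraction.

Enumerate traces; 27 have nonzero weight after conditioning:
  (X=1, U=0, Z=0, W=1, Y=1) weight 1/360
  (X=1, U=0, Z=0, W=1, Y=2) weight 1/360
  (X=1, U=0, Z=0, W=1, Y=3) weight 1/360
  (X=1, U=0, Z=2, W=1, Y=1) weight 1/120
  (X=1, U=0, Z=2, W=1, Y=2) weight 1/120
  (X=1, U=0, Z=2, W=1, Y=3) weight 1/120
  (X=1, U=1, Z=1, W=1, Y=1) weight 1/360
  (X=1, U=1, Z=1, W=1, Y=2) weight 1/360
  … 19 more
Group by Z:
  weight(Z=0) = 3/200
  weight(Z=1) = 7/200
  weight(Z=2) = 9/200
Total weight = 3/200 + 7/200 + 9/200 = 19/200
P(Z=0 | obs) = 3/200 / 19/200 = 3/19
P(Z=1 | obs) = 7/200 / 19/200 = 7/19
P(Z=2 | obs) = 9/200 / 19/200 = 9/19

P(Z = 1 | obs) = 7/19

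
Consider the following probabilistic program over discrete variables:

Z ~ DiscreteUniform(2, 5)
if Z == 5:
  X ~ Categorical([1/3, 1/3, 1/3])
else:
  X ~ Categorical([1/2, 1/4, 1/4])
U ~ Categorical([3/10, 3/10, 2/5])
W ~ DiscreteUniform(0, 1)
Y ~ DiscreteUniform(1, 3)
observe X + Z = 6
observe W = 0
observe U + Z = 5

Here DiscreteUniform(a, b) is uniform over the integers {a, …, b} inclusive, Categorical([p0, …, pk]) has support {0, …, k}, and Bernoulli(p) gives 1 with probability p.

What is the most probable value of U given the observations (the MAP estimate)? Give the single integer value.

argmax_v P(U = v | obs) = 0

Enumerate traces; 6 have nonzero weight after conditioning:
  (Z=4, X=2, U=1, W=0, Y=1) weight 1/320
  (Z=4, X=2, U=1, W=0, Y=2) weight 1/320
  (Z=4, X=2, U=1, W=0, Y=3) weight 1/320
  (Z=5, X=1, U=0, W=0, Y=1) weight 1/240
  (Z=5, X=1, U=0, W=0, Y=2) weight 1/240
  (Z=5, X=1, U=0, W=0, Y=3) weight 1/240
Group by U:
  weight(U=0) = 1/80
  weight(U=1) = 3/320
Total weight = 1/80 + 3/320 = 7/320
P(U=0 | obs) = 1/80 / 7/320 = 4/7
P(U=1 | obs) = 3/320 / 7/320 = 3/7
argmax = 0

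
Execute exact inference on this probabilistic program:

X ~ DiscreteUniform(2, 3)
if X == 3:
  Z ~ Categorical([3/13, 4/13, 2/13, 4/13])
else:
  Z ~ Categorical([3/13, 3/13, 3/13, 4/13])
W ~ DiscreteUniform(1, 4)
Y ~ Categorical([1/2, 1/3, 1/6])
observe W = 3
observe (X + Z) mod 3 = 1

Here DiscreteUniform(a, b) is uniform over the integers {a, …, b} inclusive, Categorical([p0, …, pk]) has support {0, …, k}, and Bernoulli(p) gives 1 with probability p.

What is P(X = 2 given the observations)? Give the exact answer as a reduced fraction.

P(X = 2 | obs) = 3/7

Enumerate traces; 6 have nonzero weight after conditioning:
  (X=2, Z=2, W=3, Y=0) weight 3/208
  (X=2, Z=2, W=3, Y=1) weight 1/104
  (X=2, Z=2, W=3, Y=2) weight 1/208
  (X=3, Z=1, W=3, Y=0) weight 1/52
  (X=3, Z=1, W=3, Y=1) weight 1/78
  (X=3, Z=1, W=3, Y=2) weight 1/156
Group by X:
  weight(X=2) = 3/104
  weight(X=3) = 1/26
Total weight = 3/104 + 1/26 = 7/104
P(X=2 | obs) = 3/104 / 7/104 = 3/7
P(X=3 | obs) = 1/26 / 7/104 = 4/7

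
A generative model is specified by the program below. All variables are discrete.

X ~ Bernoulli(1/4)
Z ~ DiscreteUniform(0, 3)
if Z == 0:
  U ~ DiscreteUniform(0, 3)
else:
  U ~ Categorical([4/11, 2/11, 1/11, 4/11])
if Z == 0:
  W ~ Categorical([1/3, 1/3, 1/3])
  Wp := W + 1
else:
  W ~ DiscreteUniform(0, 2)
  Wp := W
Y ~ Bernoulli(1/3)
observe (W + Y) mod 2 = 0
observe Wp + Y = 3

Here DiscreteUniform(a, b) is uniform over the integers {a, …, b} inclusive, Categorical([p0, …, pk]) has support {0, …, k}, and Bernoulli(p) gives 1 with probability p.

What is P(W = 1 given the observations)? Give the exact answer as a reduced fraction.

P(W = 1 | obs) = 1/3

Enumerate traces; 16 have nonzero weight after conditioning:
  (X=0, Z=0, U=0, W=1, Y=1) weight 1/192
  (X=0, Z=0, U=0, W=2, Y=0) weight 1/96
  (X=0, Z=0, U=1, W=1, Y=1) weight 1/192
  (X=0, Z=0, U=1, W=2, Y=0) weight 1/96
  (X=0, Z=0, U=2, W=1, Y=1) weight 1/192
  (X=0, Z=0, U=2, W=2, Y=0) weight 1/96
  (X=0, Z=0, U=3, W=1, Y=1) weight 1/192
  (X=0, Z=0, U=3, W=2, Y=0) weight 1/96
  … 8 more
Group by W:
  weight(W=1) = 1/36
  weight(W=2) = 1/18
Total weight = 1/36 + 1/18 = 1/12
P(W=1 | obs) = 1/36 / 1/12 = 1/3
P(W=2 | obs) = 1/18 / 1/12 = 2/3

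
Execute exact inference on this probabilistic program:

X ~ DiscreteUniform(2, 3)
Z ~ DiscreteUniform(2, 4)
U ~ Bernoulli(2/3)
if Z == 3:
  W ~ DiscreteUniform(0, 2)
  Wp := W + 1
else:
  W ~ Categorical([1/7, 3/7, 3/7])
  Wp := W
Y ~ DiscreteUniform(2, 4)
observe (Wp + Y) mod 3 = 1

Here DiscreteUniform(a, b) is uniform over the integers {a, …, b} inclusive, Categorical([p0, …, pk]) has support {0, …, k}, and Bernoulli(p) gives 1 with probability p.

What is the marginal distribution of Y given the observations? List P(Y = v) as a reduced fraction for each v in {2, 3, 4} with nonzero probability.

Enumerate traces; 36 have nonzero weight after conditioning:
  (X=2, Z=2, U=0, W=0, Y=4) weight 1/378
  (X=2, Z=2, U=0, W=1, Y=3) weight 1/126
  (X=2, Z=2, U=0, W=2, Y=2) weight 1/126
  (X=2, Z=2, U=1, W=0, Y=4) weight 1/189
  (X=2, Z=2, U=1, W=1, Y=3) weight 1/63
  (X=2, Z=2, U=1, W=2, Y=2) weight 1/63
  (X=2, Z=3, U=0, W=0, Y=3) weight 1/162
  (X=2, Z=3, U=0, W=1, Y=2) weight 1/162
  … 28 more
Group by Y:
  weight(Y=2) = 25/189
  weight(Y=3) = 25/189
  weight(Y=4) = 13/189
Total weight = 25/189 + 25/189 + 13/189 = 1/3
P(Y=2 | obs) = 25/189 / 1/3 = 25/63
P(Y=3 | obs) = 25/189 / 1/3 = 25/63
P(Y=4 | obs) = 13/189 / 1/3 = 13/63

P(Y=2) = 25/63, P(Y=3) = 25/63, P(Y=4) = 13/63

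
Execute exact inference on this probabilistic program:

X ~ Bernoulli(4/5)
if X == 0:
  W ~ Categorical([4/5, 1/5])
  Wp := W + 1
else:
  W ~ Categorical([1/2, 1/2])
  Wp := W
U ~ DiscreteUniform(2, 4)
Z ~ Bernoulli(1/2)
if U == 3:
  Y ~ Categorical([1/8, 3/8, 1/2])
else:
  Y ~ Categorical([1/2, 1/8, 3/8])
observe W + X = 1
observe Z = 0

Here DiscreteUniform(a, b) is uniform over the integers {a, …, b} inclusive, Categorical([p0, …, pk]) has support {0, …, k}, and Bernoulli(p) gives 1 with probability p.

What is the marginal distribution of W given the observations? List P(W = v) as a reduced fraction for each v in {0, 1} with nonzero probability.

Enumerate traces; 18 have nonzero weight after conditioning:
  (X=0, W=1, U=2, Z=0, Y=0) weight 1/300
  (X=0, W=1, U=2, Z=0, Y=1) weight 1/1200
  (X=0, W=1, U=2, Z=0, Y=2) weight 1/400
  (X=0, W=1, U=3, Z=0, Y=0) weight 1/1200
  (X=0, W=1, U=3, Z=0, Y=1) weight 1/400
  (X=0, W=1, U=3, Z=0, Y=2) weight 1/300
  (X=0, W=1, U=4, Z=0, Y=0) weight 1/300
  (X=0, W=1, U=4, Z=0, Y=1) weight 1/1200
  (X=1, W=0, U=2, Z=0, Y=0) weight 1/30
  … 9 more
Group by W:
  weight(W=0) = 1/5
  weight(W=1) = 1/50
Total weight = 1/5 + 1/50 = 11/50
P(W=0 | obs) = 1/5 / 11/50 = 10/11
P(W=1 | obs) = 1/50 / 11/50 = 1/11

P(W=0) = 10/11, P(W=1) = 1/11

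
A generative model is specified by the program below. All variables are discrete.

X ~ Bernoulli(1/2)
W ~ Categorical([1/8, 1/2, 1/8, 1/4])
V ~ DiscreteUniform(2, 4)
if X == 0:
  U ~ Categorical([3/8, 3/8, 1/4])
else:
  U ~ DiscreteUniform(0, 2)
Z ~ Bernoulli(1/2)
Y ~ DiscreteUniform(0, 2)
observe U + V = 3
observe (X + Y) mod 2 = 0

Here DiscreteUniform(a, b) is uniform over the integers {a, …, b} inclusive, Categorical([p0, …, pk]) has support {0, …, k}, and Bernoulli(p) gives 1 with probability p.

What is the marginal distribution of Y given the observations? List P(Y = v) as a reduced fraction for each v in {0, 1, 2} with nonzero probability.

Enumerate traces; 48 have nonzero weight after conditioning:
  (X=0, W=0, V=2, U=1, Z=0, Y=0) weight 1/768
  (X=0, W=0, V=2, U=1, Z=0, Y=2) weight 1/768
  (X=0, W=0, V=2, U=1, Z=1, Y=0) weight 1/768
  (X=0, W=0, V=2, U=1, Z=1, Y=2) weight 1/768
  (X=0, W=0, V=3, U=0, Z=0, Y=0) weight 1/768
  (X=0, W=0, V=3, U=0, Z=0, Y=2) weight 1/768
  (X=0, W=0, V=3, U=0, Z=1, Y=0) weight 1/768
  (X=0, W=0, V=3, U=0, Z=1, Y=2) weight 1/768
  (X=1, W=0, V=2, U=1, Z=0, Y=1) weight 1/864
  … 39 more
Group by Y:
  weight(Y=0) = 1/24
  weight(Y=1) = 1/27
  weight(Y=2) = 1/24
Total weight = 1/24 + 1/27 + 1/24 = 13/108
P(Y=0 | obs) = 1/24 / 13/108 = 9/26
P(Y=1 | obs) = 1/27 / 13/108 = 4/13
P(Y=2 | obs) = 1/24 / 13/108 = 9/26

P(Y=0) = 9/26, P(Y=1) = 4/13, P(Y=2) = 9/26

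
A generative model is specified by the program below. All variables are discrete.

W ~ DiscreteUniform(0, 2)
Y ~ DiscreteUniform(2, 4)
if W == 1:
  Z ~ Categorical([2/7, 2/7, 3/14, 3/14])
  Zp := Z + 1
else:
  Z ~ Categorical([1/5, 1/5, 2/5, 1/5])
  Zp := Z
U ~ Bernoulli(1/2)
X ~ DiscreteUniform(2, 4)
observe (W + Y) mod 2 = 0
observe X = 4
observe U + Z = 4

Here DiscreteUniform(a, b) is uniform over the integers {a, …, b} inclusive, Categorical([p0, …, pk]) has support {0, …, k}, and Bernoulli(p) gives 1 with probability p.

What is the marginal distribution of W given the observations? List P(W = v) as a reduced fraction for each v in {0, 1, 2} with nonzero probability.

Enumerate traces; 5 have nonzero weight after conditioning:
  (W=0, Y=2, Z=3, U=1, X=4) weight 1/270
  (W=0, Y=4, Z=3, U=1, X=4) weight 1/270
  (W=1, Y=3, Z=3, U=1, X=4) weight 1/252
  (W=2, Y=2, Z=3, U=1, X=4) weight 1/270
  (W=2, Y=4, Z=3, U=1, X=4) weight 1/270
Group by W:
  weight(W=0) = 1/135
  weight(W=1) = 1/252
  weight(W=2) = 1/135
Total weight = 1/135 + 1/252 + 1/135 = 71/3780
P(W=0 | obs) = 1/135 / 71/3780 = 28/71
P(W=1 | obs) = 1/252 / 71/3780 = 15/71
P(W=2 | obs) = 1/135 / 71/3780 = 28/71

P(W=0) = 28/71, P(W=1) = 15/71, P(W=2) = 28/71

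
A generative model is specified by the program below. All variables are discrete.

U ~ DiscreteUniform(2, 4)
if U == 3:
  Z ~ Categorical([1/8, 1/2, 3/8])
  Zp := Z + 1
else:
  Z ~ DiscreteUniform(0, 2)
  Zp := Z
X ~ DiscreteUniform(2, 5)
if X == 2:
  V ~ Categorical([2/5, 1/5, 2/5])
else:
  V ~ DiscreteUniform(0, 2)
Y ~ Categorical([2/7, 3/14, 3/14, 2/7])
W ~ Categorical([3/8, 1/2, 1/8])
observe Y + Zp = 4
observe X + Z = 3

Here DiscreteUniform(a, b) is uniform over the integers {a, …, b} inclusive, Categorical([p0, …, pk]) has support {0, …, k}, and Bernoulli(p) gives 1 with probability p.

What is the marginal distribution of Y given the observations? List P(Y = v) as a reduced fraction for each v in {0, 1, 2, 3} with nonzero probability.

P(Y=2) = 9/28, P(Y=3) = 19/28

Enumerate traces; 36 have nonzero weight after conditioning:
  (U=2, Z=1, X=2, V=0, Y=3, W=0) weight 1/840
  (U=2, Z=1, X=2, V=0, Y=3, W=1) weight 1/630
  (U=2, Z=1, X=2, V=0, Y=3, W=2) weight 1/2520
  (U=2, Z=1, X=2, V=1, Y=3, W=0) weight 1/1680
  (U=2, Z=1, X=2, V=1, Y=3, W=1) weight 1/1260
  (U=2, Z=1, X=2, V=1, Y=3, W=2) weight 1/5040
  (U=2, Z=1, X=2, V=2, Y=3, W=0) weight 1/840
  (U=2, Z=1, X=2, V=2, Y=3, W=1) weight 1/630
  (U=3, Z=1, X=2, V=0, Y=2, W=0) weight 3/2240
  … 27 more
Group by Y:
  weight(Y=2) = 1/112
  weight(Y=3) = 19/1008
Total weight = 1/112 + 19/1008 = 1/36
P(Y=2 | obs) = 1/112 / 1/36 = 9/28
P(Y=3 | obs) = 19/1008 / 1/36 = 19/28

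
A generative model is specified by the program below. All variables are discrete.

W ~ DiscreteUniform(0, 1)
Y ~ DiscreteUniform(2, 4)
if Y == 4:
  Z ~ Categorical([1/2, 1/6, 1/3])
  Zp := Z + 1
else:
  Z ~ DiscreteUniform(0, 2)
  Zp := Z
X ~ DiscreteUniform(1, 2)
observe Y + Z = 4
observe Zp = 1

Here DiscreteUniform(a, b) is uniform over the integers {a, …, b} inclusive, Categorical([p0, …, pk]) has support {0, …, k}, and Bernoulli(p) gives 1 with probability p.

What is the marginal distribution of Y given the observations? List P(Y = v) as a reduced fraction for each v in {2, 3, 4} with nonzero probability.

P(Y=3) = 2/5, P(Y=4) = 3/5

Enumerate traces; 8 have nonzero weight after conditioning:
  (W=0, Y=3, Z=1, X=1) weight 1/36
  (W=0, Y=3, Z=1, X=2) weight 1/36
  (W=0, Y=4, Z=0, X=1) weight 1/24
  (W=0, Y=4, Z=0, X=2) weight 1/24
  (W=1, Y=3, Z=1, X=1) weight 1/36
  (W=1, Y=3, Z=1, X=2) weight 1/36
  (W=1, Y=4, Z=0, X=1) weight 1/24
  (W=1, Y=4, Z=0, X=2) weight 1/24
Group by Y:
  weight(Y=3) = 1/9
  weight(Y=4) = 1/6
Total weight = 1/9 + 1/6 = 5/18
P(Y=3 | obs) = 1/9 / 5/18 = 2/5
P(Y=4 | obs) = 1/6 / 5/18 = 3/5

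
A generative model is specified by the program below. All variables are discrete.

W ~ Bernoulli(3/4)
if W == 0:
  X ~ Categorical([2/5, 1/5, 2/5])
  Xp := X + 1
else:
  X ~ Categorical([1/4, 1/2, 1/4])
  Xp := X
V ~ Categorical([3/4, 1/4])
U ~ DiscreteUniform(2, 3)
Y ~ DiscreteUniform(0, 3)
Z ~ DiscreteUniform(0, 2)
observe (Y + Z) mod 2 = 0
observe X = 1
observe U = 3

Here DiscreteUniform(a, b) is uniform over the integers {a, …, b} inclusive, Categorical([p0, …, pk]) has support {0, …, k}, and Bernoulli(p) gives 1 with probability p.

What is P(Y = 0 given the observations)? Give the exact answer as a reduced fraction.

Enumerate traces; 24 have nonzero weight after conditioning:
  (W=0, X=1, V=0, U=3, Y=0, Z=0) weight 1/640
  (W=0, X=1, V=0, U=3, Y=0, Z=2) weight 1/640
  (W=0, X=1, V=0, U=3, Y=1, Z=1) weight 1/640
  (W=0, X=1, V=0, U=3, Y=2, Z=0) weight 1/640
  (W=0, X=1, V=0, U=3, Y=2, Z=2) weight 1/640
  (W=0, X=1, V=0, U=3, Y=3, Z=1) weight 1/640
  (W=0, X=1, V=1, U=3, Y=0, Z=0) weight 1/1920
  (W=0, X=1, V=1, U=3, Y=0, Z=2) weight 1/1920
  … 16 more
Group by Y:
  weight(Y=0) = 17/480
  weight(Y=1) = 17/960
  weight(Y=2) = 17/480
  weight(Y=3) = 17/960
Total weight = 17/480 + 17/960 + 17/480 + 17/960 = 17/160
P(Y=0 | obs) = 17/480 / 17/160 = 1/3
P(Y=1 | obs) = 17/960 / 17/160 = 1/6
P(Y=2 | obs) = 17/480 / 17/160 = 1/3
P(Y=3 | obs) = 17/960 / 17/160 = 1/6

P(Y = 0 | obs) = 1/3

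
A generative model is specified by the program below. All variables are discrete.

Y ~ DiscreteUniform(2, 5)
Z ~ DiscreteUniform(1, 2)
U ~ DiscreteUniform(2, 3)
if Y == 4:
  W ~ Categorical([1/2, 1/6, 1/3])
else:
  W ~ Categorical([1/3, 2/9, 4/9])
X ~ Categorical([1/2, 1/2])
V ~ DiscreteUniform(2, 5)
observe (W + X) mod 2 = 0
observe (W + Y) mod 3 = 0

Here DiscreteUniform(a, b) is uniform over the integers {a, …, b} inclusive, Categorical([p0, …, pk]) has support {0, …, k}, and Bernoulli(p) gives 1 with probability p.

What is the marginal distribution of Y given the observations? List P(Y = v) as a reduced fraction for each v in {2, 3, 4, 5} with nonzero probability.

P(Y=2) = 1/5, P(Y=3) = 3/10, P(Y=4) = 3/10, P(Y=5) = 1/5

Enumerate traces; 64 have nonzero weight after conditioning:
  (Y=2, Z=1, U=2, W=1, X=1, V=2) weight 1/576
  (Y=2, Z=1, U=2, W=1, X=1, V=3) weight 1/576
  (Y=2, Z=1, U=2, W=1, X=1, V=4) weight 1/576
  (Y=2, Z=1, U=2, W=1, X=1, V=5) weight 1/576
  (Y=2, Z=1, U=3, W=1, X=1, V=2) weight 1/576
  (Y=2, Z=1, U=3, W=1, X=1, V=3) weight 1/576
  (Y=2, Z=1, U=3, W=1, X=1, V=4) weight 1/576
  (Y=2, Z=1, U=3, W=1, X=1, V=5) weight 1/576
  (Y=3, Z=1, U=2, W=0, X=0, V=2) weight 1/384
  (Y=4, Z=1, U=2, W=2, X=0, V=2) weight 1/384
  … 54 more
Group by Y:
  weight(Y=2) = 1/36
  weight(Y=3) = 1/24
  weight(Y=4) = 1/24
  weight(Y=5) = 1/36
Total weight = 1/36 + 1/24 + 1/24 + 1/36 = 5/36
P(Y=2 | obs) = 1/36 / 5/36 = 1/5
P(Y=3 | obs) = 1/24 / 5/36 = 3/10
P(Y=4 | obs) = 1/24 / 5/36 = 3/10
P(Y=5 | obs) = 1/36 / 5/36 = 1/5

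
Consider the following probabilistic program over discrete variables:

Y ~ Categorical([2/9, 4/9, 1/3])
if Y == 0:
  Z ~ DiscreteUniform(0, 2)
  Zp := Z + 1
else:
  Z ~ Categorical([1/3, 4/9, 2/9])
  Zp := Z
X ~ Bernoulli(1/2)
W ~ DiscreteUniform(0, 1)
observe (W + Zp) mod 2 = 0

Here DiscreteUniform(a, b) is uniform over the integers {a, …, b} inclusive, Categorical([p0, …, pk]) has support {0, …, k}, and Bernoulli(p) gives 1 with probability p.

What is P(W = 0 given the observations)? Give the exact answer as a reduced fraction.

Enumerate traces; 18 have nonzero weight after conditioning:
  (Y=0, Z=0, X=0, W=1) weight 1/54
  (Y=0, Z=0, X=1, W=1) weight 1/54
  (Y=0, Z=1, X=0, W=0) weight 1/54
  (Y=0, Z=1, X=1, W=0) weight 1/54
  (Y=0, Z=2, X=0, W=1) weight 1/54
  (Y=0, Z=2, X=1, W=1) weight 1/54
  (Y=1, Z=0, X=0, W=0) weight 1/27
  (Y=1, Z=0, X=1, W=0) weight 1/27
  … 10 more
Group by W:
  weight(W=0) = 41/162
  weight(W=1) = 20/81
Total weight = 41/162 + 20/81 = 1/2
P(W=0 | obs) = 41/162 / 1/2 = 41/81
P(W=1 | obs) = 20/81 / 1/2 = 40/81

P(W = 0 | obs) = 41/81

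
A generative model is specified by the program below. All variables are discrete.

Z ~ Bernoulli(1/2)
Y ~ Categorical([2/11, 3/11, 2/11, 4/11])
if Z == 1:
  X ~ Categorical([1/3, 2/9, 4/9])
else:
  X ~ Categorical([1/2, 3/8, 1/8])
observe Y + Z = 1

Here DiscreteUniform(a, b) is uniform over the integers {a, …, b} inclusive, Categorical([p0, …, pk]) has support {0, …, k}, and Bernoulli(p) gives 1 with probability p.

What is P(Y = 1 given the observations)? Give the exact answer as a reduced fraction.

Enumerate traces; 6 have nonzero weight after conditioning:
  (Z=0, Y=1, X=0) weight 3/44
  (Z=0, Y=1, X=1) weight 9/176
  (Z=0, Y=1, X=2) weight 3/176
  (Z=1, Y=0, X=0) weight 1/33
  (Z=1, Y=0, X=1) weight 2/99
  (Z=1, Y=0, X=2) weight 4/99
Group by Y:
  weight(Y=0) = 1/11
  weight(Y=1) = 3/22
Total weight = 1/11 + 3/22 = 5/22
P(Y=0 | obs) = 1/11 / 5/22 = 2/5
P(Y=1 | obs) = 3/22 / 5/22 = 3/5

P(Y = 1 | obs) = 3/5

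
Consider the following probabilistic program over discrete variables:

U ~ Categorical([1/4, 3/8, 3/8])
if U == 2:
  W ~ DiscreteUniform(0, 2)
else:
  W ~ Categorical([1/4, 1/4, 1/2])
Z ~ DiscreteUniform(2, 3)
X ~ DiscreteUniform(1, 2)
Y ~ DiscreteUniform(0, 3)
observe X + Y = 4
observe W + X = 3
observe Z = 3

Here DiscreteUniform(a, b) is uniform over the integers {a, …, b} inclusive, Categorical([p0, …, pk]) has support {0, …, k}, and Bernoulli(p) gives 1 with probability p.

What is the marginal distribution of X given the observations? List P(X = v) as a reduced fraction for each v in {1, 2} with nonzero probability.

P(X=1) = 14/23, P(X=2) = 9/23

Enumerate traces; 6 have nonzero weight after conditioning:
  (U=0, W=1, Z=3, X=2, Y=2) weight 1/256
  (U=0, W=2, Z=3, X=1, Y=3) weight 1/128
  (U=1, W=1, Z=3, X=2, Y=2) weight 3/512
  (U=1, W=2, Z=3, X=1, Y=3) weight 3/256
  (U=2, W=1, Z=3, X=2, Y=2) weight 1/128
  (U=2, W=2, Z=3, X=1, Y=3) weight 1/128
Group by X:
  weight(X=1) = 7/256
  weight(X=2) = 9/512
Total weight = 7/256 + 9/512 = 23/512
P(X=1 | obs) = 7/256 / 23/512 = 14/23
P(X=2 | obs) = 9/512 / 23/512 = 9/23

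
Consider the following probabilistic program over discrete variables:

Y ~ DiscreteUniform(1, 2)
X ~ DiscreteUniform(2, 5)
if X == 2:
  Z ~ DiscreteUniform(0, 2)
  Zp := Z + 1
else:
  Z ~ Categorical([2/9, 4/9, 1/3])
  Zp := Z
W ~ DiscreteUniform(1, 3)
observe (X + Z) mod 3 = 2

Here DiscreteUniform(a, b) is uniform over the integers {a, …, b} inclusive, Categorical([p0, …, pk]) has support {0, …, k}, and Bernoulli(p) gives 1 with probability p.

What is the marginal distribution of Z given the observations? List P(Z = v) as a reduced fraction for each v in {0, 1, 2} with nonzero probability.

P(Z=0) = 5/12, P(Z=1) = 1/3, P(Z=2) = 1/4

Enumerate traces; 24 have nonzero weight after conditioning:
  (Y=1, X=2, Z=0, W=1) weight 1/72
  (Y=1, X=2, Z=0, W=2) weight 1/72
  (Y=1, X=2, Z=0, W=3) weight 1/72
  (Y=1, X=3, Z=2, W=1) weight 1/72
  (Y=1, X=3, Z=2, W=2) weight 1/72
  (Y=1, X=3, Z=2, W=3) weight 1/72
  (Y=1, X=4, Z=1, W=1) weight 1/54
  (Y=1, X=4, Z=1, W=2) weight 1/54
  … 16 more
Group by Z:
  weight(Z=0) = 5/36
  weight(Z=1) = 1/9
  weight(Z=2) = 1/12
Total weight = 5/36 + 1/9 + 1/12 = 1/3
P(Z=0 | obs) = 5/36 / 1/3 = 5/12
P(Z=1 | obs) = 1/9 / 1/3 = 1/3
P(Z=2 | obs) = 1/12 / 1/3 = 1/4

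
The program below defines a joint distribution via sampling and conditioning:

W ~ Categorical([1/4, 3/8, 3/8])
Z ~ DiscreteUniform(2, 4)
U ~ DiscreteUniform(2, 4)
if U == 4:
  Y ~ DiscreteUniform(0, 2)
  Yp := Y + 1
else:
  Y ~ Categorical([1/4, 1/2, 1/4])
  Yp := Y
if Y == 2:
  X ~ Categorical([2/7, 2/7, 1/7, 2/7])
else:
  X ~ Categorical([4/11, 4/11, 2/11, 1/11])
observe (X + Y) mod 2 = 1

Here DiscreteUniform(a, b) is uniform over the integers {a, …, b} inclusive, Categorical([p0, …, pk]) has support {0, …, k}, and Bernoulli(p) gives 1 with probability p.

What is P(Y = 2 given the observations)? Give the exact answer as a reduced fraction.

Enumerate traces; 162 have nonzero weight after conditioning:
  (W=0, Z=2, U=2, Y=0, X=1) weight 1/396
  (W=0, Z=2, U=2, Y=0, X=3) weight 1/1584
  (W=0, Z=2, U=2, Y=1, X=0) weight 1/198
  (W=0, Z=2, U=2, Y=1, X=2) weight 1/396
  (W=0, Z=2, U=2, Y=2, X=1) weight 1/504
  (W=0, Z=2, U=2, Y=2, X=3) weight 1/504
  (W=0, Z=2, U=3, Y=0, X=1) weight 1/396
  (W=0, Z=2, U=3, Y=0, X=3) weight 1/1584
  … 154 more
Group by Y:
  weight(Y=0) = 25/198
  weight(Y=1) = 8/33
  weight(Y=2) = 10/63
Total weight = 25/198 + 8/33 + 10/63 = 731/1386
P(Y=0 | obs) = 25/198 / 731/1386 = 175/731
P(Y=1 | obs) = 8/33 / 731/1386 = 336/731
P(Y=2 | obs) = 10/63 / 731/1386 = 220/731

P(Y = 2 | obs) = 220/731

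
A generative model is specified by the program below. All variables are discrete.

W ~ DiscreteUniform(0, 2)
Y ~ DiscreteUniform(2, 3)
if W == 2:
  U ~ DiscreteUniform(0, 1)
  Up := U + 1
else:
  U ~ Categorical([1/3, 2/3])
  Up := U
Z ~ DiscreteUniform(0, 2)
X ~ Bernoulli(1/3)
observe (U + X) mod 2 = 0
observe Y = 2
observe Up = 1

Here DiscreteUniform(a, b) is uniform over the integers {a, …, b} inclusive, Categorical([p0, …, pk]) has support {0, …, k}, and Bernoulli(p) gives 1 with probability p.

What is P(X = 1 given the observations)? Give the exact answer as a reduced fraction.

Enumerate traces; 9 have nonzero weight after conditioning:
  (W=0, Y=2, U=1, Z=0, X=1) weight 1/81
  (W=0, Y=2, U=1, Z=1, X=1) weight 1/81
  (W=0, Y=2, U=1, Z=2, X=1) weight 1/81
  (W=1, Y=2, U=1, Z=0, X=1) weight 1/81
  (W=1, Y=2, U=1, Z=1, X=1) weight 1/81
  (W=1, Y=2, U=1, Z=2, X=1) weight 1/81
  (W=2, Y=2, U=0, Z=0, X=0) weight 1/54
  (W=2, Y=2, U=0, Z=1, X=0) weight 1/54
  … 1 more
Group by X:
  weight(X=0) = 1/18
  weight(X=1) = 2/27
Total weight = 1/18 + 2/27 = 7/54
P(X=0 | obs) = 1/18 / 7/54 = 3/7
P(X=1 | obs) = 2/27 / 7/54 = 4/7

P(X = 1 | obs) = 4/7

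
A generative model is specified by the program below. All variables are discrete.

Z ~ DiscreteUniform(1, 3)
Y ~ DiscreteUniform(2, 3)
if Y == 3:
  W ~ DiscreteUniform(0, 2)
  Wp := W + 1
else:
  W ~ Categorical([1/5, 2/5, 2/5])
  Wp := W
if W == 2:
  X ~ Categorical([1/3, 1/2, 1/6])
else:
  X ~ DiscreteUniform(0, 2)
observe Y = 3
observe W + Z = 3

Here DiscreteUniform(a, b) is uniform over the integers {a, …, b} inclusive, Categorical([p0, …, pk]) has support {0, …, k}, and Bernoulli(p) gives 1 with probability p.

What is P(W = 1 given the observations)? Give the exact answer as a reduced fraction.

P(W = 1 | obs) = 1/3

Enumerate traces; 9 have nonzero weight after conditioning:
  (Z=1, Y=3, W=2, X=0) weight 1/54
  (Z=1, Y=3, W=2, X=1) weight 1/36
  (Z=1, Y=3, W=2, X=2) weight 1/108
  (Z=2, Y=3, W=1, X=0) weight 1/54
  (Z=2, Y=3, W=1, X=1) weight 1/54
  (Z=2, Y=3, W=1, X=2) weight 1/54
  (Z=3, Y=3, W=0, X=0) weight 1/54
  (Z=3, Y=3, W=0, X=1) weight 1/54
  … 1 more
Group by W:
  weight(W=0) = 1/18
  weight(W=1) = 1/18
  weight(W=2) = 1/18
Total weight = 1/18 + 1/18 + 1/18 = 1/6
P(W=0 | obs) = 1/18 / 1/6 = 1/3
P(W=1 | obs) = 1/18 / 1/6 = 1/3
P(W=2 | obs) = 1/18 / 1/6 = 1/3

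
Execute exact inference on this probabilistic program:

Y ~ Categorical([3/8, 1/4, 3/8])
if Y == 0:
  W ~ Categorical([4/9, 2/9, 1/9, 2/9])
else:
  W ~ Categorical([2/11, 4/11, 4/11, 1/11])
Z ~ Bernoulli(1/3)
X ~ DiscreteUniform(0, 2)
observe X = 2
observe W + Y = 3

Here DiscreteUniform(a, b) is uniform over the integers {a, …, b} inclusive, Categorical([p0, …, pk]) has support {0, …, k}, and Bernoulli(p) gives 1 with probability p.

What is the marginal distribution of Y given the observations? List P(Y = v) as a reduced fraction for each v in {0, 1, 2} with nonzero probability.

Enumerate traces; 6 have nonzero weight after conditioning:
  (Y=0, W=3, Z=0, X=2) weight 1/54
  (Y=0, W=3, Z=1, X=2) weight 1/108
  (Y=1, W=2, Z=0, X=2) weight 2/99
  (Y=1, W=2, Z=1, X=2) weight 1/99
  (Y=2, W=1, Z=0, X=2) weight 1/33
  (Y=2, W=1, Z=1, X=2) weight 1/66
Group by Y:
  weight(Y=0) = 1/36
  weight(Y=1) = 1/33
  weight(Y=2) = 1/22
Total weight = 1/36 + 1/33 + 1/22 = 41/396
P(Y=0 | obs) = 1/36 / 41/396 = 11/41
P(Y=1 | obs) = 1/33 / 41/396 = 12/41
P(Y=2 | obs) = 1/22 / 41/396 = 18/41

P(Y=0) = 11/41, P(Y=1) = 12/41, P(Y=2) = 18/41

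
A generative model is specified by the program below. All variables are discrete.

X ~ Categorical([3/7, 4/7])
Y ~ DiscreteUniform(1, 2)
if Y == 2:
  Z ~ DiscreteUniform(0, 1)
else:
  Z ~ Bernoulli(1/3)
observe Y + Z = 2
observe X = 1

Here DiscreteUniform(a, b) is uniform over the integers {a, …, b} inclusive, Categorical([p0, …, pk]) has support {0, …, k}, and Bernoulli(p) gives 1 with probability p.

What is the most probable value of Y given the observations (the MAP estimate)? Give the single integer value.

Enumerate traces; 2 have nonzero weight after conditioning:
  (X=1, Y=1, Z=1) weight 2/21
  (X=1, Y=2, Z=0) weight 1/7
Group by Y:
  weight(Y=1) = 2/21
  weight(Y=2) = 1/7
Total weight = 2/21 + 1/7 = 5/21
P(Y=1 | obs) = 2/21 / 5/21 = 2/5
P(Y=2 | obs) = 1/7 / 5/21 = 3/5
argmax = 2

argmax_v P(Y = v | obs) = 2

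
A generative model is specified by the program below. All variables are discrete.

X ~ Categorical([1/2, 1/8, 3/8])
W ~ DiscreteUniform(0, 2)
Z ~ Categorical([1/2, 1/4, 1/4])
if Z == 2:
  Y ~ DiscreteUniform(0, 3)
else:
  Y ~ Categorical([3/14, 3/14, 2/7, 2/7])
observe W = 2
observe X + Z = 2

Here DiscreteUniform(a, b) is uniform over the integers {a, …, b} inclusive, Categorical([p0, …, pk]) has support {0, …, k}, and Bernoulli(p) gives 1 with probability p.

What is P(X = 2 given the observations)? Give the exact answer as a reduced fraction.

Enumerate traces; 12 have nonzero weight after conditioning:
  (X=0, W=2, Z=2, Y=0) weight 1/96
  (X=0, W=2, Z=2, Y=1) weight 1/96
  (X=0, W=2, Z=2, Y=2) weight 1/96
  (X=0, W=2, Z=2, Y=3) weight 1/96
  (X=1, W=2, Z=1, Y=0) weight 1/448
  (X=1, W=2, Z=1, Y=1) weight 1/448
  (X=1, W=2, Z=1, Y=2) weight 1/336
  (X=1, W=2, Z=1, Y=3) weight 1/336
  (X=2, W=2, Z=0, Y=0) weight 3/224
  … 3 more
Group by X:
  weight(X=0) = 1/24
  weight(X=1) = 1/96
  weight(X=2) = 1/16
Total weight = 1/24 + 1/96 + 1/16 = 11/96
P(X=0 | obs) = 1/24 / 11/96 = 4/11
P(X=1 | obs) = 1/96 / 11/96 = 1/11
P(X=2 | obs) = 1/16 / 11/96 = 6/11

P(X = 2 | obs) = 6/11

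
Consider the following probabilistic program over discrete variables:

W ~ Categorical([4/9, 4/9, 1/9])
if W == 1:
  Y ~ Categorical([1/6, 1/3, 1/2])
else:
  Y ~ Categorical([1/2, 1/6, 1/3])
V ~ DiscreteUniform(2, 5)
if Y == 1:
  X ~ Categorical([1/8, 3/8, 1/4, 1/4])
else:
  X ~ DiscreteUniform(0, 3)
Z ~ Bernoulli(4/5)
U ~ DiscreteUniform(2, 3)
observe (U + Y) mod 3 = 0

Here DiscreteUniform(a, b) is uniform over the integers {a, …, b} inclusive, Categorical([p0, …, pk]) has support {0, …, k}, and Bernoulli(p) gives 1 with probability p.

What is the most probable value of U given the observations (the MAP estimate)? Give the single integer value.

Enumerate traces; 192 have nonzero weight after conditioning:
  (W=0, Y=0, V=2, X=0, Z=0, U=3) weight 1/720
  (W=0, Y=0, V=2, X=0, Z=1, U=3) weight 1/180
  (W=0, Y=0, V=2, X=1, Z=0, U=3) weight 1/720
  (W=0, Y=0, V=2, X=1, Z=1, U=3) weight 1/180
  (W=0, Y=0, V=2, X=2, Z=0, U=3) weight 1/720
  (W=0, Y=0, V=2, X=2, Z=1, U=3) weight 1/180
  (W=0, Y=0, V=2, X=3, Z=0, U=3) weight 1/720
  (W=0, Y=0, V=2, X=3, Z=1, U=3) weight 1/180
  (W=0, Y=1, V=2, X=0, Z=0, U=2) weight 1/4320
  … 183 more
Group by U:
  weight(U=2) = 13/108
  weight(U=3) = 19/108
Total weight = 13/108 + 19/108 = 8/27
P(U=2 | obs) = 13/108 / 8/27 = 13/32
P(U=3 | obs) = 19/108 / 8/27 = 19/32
argmax = 3

argmax_v P(U = v | obs) = 3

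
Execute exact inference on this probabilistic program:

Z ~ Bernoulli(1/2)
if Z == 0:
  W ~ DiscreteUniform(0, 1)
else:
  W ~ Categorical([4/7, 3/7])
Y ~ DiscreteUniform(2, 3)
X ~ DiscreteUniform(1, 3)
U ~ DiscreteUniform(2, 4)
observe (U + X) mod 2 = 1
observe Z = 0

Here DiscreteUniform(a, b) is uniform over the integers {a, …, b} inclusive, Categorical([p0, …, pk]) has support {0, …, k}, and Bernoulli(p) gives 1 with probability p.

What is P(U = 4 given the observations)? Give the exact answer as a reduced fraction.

Enumerate traces; 20 have nonzero weight after conditioning:
  (Z=0, W=0, Y=2, X=1, U=2) weight 1/72
  (Z=0, W=0, Y=2, X=1, U=4) weight 1/72
  (Z=0, W=0, Y=2, X=2, U=3) weight 1/72
  (Z=0, W=0, Y=2, X=3, U=2) weight 1/72
  (Z=0, W=0, Y=2, X=3, U=4) weight 1/72
  (Z=0, W=0, Y=3, X=1, U=2) weight 1/72
  (Z=0, W=0, Y=3, X=1, U=4) weight 1/72
  (Z=0, W=0, Y=3, X=2, U=3) weight 1/72
  … 12 more
Group by U:
  weight(U=2) = 1/9
  weight(U=3) = 1/18
  weight(U=4) = 1/9
Total weight = 1/9 + 1/18 + 1/9 = 5/18
P(U=2 | obs) = 1/9 / 5/18 = 2/5
P(U=3 | obs) = 1/18 / 5/18 = 1/5
P(U=4 | obs) = 1/9 / 5/18 = 2/5

P(U = 4 | obs) = 2/5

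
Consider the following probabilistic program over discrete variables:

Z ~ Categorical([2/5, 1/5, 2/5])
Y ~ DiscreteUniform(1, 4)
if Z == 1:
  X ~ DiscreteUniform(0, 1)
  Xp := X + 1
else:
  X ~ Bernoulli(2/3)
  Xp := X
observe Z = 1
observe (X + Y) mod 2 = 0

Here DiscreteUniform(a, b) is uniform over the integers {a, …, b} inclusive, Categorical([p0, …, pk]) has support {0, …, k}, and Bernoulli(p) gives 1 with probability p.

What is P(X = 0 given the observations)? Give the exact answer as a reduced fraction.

P(X = 0 | obs) = 1/2

Enumerate traces; 4 have nonzero weight after conditioning:
  (Z=1, Y=1, X=1) weight 1/40
  (Z=1, Y=2, X=0) weight 1/40
  (Z=1, Y=3, X=1) weight 1/40
  (Z=1, Y=4, X=0) weight 1/40
Group by X:
  weight(X=0) = 1/20
  weight(X=1) = 1/20
Total weight = 1/20 + 1/20 = 1/10
P(X=0 | obs) = 1/20 / 1/10 = 1/2
P(X=1 | obs) = 1/20 / 1/10 = 1/2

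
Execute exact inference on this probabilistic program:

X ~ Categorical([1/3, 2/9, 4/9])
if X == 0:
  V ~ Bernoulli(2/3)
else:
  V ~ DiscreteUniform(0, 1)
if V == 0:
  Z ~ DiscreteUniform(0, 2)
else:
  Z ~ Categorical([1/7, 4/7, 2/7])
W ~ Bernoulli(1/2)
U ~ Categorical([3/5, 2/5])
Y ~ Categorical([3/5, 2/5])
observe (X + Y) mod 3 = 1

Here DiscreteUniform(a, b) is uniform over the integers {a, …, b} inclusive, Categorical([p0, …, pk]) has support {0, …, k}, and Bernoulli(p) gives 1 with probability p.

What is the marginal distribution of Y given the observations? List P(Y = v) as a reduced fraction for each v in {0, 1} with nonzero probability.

P(Y=0) = 1/2, P(Y=1) = 1/2

Enumerate traces; 48 have nonzero weight after conditioning:
  (X=0, V=0, Z=0, W=0, U=0, Y=1) weight 1/225
  (X=0, V=0, Z=0, W=0, U=1, Y=1) weight 2/675
  (X=0, V=0, Z=0, W=1, U=0, Y=1) weight 1/225
  (X=0, V=0, Z=0, W=1, U=1, Y=1) weight 2/675
  (X=0, V=0, Z=1, W=0, U=0, Y=1) weight 1/225
  (X=0, V=0, Z=1, W=0, U=1, Y=1) weight 2/675
  (X=0, V=0, Z=1, W=1, U=0, Y=1) weight 1/225
  (X=0, V=0, Z=1, W=1, U=1, Y=1) weight 2/675
  (X=1, V=0, Z=0, W=0, U=0, Y=0) weight 1/150
  … 39 more
Group by Y:
  weight(Y=0) = 2/15
  weight(Y=1) = 2/15
Total weight = 2/15 + 2/15 = 4/15
P(Y=0 | obs) = 2/15 / 4/15 = 1/2
P(Y=1 | obs) = 2/15 / 4/15 = 1/2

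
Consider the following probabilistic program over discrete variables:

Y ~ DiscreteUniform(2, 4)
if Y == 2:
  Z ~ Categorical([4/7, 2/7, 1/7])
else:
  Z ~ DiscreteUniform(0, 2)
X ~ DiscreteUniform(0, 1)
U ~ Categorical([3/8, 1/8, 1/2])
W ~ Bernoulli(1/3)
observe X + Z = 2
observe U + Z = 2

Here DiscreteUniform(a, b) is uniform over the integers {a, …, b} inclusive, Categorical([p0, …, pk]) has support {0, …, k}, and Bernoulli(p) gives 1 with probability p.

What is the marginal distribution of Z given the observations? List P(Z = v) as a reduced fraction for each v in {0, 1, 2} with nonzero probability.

Enumerate traces; 12 have nonzero weight after conditioning:
  (Y=2, Z=1, X=1, U=1, W=0) weight 1/252
  (Y=2, Z=1, X=1, U=1, W=1) weight 1/504
  (Y=2, Z=2, X=0, U=0, W=0) weight 1/168
  (Y=2, Z=2, X=0, U=0, W=1) weight 1/336
  (Y=3, Z=1, X=1, U=1, W=0) weight 1/216
  (Y=3, Z=1, X=1, U=1, W=1) weight 1/432
  (Y=3, Z=2, X=0, U=0, W=0) weight 1/72
  (Y=3, Z=2, X=0, U=0, W=1) weight 1/144
  … 4 more
Group by Z:
  weight(Z=1) = 5/252
  weight(Z=2) = 17/336
Total weight = 5/252 + 17/336 = 71/1008
P(Z=1 | obs) = 5/252 / 71/1008 = 20/71
P(Z=2 | obs) = 17/336 / 71/1008 = 51/71

P(Z=1) = 20/71, P(Z=2) = 51/71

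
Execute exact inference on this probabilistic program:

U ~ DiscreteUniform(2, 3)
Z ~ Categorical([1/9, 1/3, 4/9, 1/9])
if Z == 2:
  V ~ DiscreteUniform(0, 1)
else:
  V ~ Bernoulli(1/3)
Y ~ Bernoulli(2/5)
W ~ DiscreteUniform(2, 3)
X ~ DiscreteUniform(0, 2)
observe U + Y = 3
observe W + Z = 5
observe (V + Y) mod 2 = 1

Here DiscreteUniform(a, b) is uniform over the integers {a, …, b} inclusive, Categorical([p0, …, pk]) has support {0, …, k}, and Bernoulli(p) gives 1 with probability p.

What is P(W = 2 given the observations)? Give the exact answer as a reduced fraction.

Enumerate traces; 12 have nonzero weight after conditioning:
  (U=2, Z=2, V=0, Y=1, W=3, X=0) weight 1/135
  (U=2, Z=2, V=0, Y=1, W=3, X=1) weight 1/135
  (U=2, Z=2, V=0, Y=1, W=3, X=2) weight 1/135
  (U=2, Z=3, V=0, Y=1, W=2, X=0) weight 1/405
  (U=2, Z=3, V=0, Y=1, W=2, X=1) weight 1/405
  (U=2, Z=3, V=0, Y=1, W=2, X=2) weight 1/405
  (U=3, Z=2, V=1, Y=0, W=3, X=0) weight 1/90
  (U=3, Z=2, V=1, Y=0, W=3, X=1) weight 1/90
  … 4 more
Group by W:
  weight(W=2) = 7/540
  weight(W=3) = 1/18
Total weight = 7/540 + 1/18 = 37/540
P(W=2 | obs) = 7/540 / 37/540 = 7/37
P(W=3 | obs) = 1/18 / 37/540 = 30/37

P(W = 2 | obs) = 7/37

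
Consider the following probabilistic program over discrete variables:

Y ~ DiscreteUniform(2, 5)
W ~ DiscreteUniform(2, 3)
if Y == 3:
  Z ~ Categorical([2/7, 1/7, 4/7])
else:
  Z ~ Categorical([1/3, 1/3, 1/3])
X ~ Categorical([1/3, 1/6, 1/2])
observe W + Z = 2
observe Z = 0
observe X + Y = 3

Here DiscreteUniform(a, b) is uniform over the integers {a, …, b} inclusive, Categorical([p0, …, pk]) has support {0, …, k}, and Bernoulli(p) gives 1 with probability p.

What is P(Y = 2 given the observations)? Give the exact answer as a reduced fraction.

P(Y = 2 | obs) = 7/19

Enumerate traces; 2 have nonzero weight after conditioning:
  (Y=2, W=2, Z=0, X=1) weight 1/144
  (Y=3, W=2, Z=0, X=0) weight 1/84
Group by Y:
  weight(Y=2) = 1/144
  weight(Y=3) = 1/84
Total weight = 1/144 + 1/84 = 19/1008
P(Y=2 | obs) = 1/144 / 19/1008 = 7/19
P(Y=3 | obs) = 1/84 / 19/1008 = 12/19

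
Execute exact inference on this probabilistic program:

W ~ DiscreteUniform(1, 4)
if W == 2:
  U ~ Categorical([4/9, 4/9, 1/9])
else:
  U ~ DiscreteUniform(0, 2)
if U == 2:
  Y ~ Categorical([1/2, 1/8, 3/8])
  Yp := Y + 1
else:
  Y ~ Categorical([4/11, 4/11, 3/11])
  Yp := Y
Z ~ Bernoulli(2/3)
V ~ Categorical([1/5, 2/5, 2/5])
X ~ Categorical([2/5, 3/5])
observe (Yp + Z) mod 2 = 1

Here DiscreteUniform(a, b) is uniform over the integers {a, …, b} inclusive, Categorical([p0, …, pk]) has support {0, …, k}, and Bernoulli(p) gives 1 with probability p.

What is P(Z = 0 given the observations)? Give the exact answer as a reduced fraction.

P(Z = 0 | obs) = 89/263

Enumerate traces; 216 have nonzero weight after conditioning:
  (W=1, U=0, Y=0, Z=1, V=0, X=0) weight 4/2475
  (W=1, U=0, Y=0, Z=1, V=0, X=1) weight 2/825
  (W=1, U=0, Y=0, Z=1, V=1, X=0) weight 8/2475
  (W=1, U=0, Y=0, Z=1, V=1, X=1) weight 4/825
  (W=1, U=0, Y=0, Z=1, V=2, X=0) weight 8/2475
  (W=1, U=0, Y=0, Z=1, V=2, X=1) weight 4/825
  (W=1, U=0, Y=1, Z=0, V=0, X=0) weight 2/2475
  (W=1, U=0, Y=1, Z=0, V=0, X=1) weight 1/825
  … 208 more
Group by Z:
  weight(Z=0) = 89/528
  weight(Z=1) = 29/88
Total weight = 89/528 + 29/88 = 263/528
P(Z=0 | obs) = 89/528 / 263/528 = 89/263
P(Z=1 | obs) = 29/88 / 263/528 = 174/263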